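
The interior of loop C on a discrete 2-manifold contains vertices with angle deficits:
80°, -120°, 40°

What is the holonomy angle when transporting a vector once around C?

Holonomy = total enclosed curvature = 80° + (-120°) + 40° = 0°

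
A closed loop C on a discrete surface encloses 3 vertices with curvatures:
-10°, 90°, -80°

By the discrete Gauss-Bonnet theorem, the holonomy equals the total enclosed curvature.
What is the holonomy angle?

Holonomy = total enclosed curvature = (-10°) + 90° + (-80°) = 0°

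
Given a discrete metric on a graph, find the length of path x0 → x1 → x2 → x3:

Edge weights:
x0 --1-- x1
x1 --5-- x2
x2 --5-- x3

Arc length = 1 + 5 + 5 = 11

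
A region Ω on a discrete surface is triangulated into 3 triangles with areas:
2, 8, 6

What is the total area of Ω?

2 + 8 + 6 = 16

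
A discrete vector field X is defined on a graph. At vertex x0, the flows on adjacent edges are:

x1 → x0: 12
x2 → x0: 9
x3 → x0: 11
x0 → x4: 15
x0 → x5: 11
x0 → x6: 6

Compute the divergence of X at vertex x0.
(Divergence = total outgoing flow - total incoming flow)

Divergence = sum of outgoing flows = (-12) + (-9) + (-11) + 15 + 11 + 6 = 0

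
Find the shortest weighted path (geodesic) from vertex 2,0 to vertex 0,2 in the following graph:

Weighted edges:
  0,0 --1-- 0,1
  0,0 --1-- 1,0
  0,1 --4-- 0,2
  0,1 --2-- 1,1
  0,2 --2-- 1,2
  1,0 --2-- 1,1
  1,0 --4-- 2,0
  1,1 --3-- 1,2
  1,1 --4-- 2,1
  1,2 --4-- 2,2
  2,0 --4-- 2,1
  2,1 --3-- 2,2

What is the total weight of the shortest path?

Shortest path: 2,0 → 1,0 → 0,0 → 0,1 → 0,2, total weight = 10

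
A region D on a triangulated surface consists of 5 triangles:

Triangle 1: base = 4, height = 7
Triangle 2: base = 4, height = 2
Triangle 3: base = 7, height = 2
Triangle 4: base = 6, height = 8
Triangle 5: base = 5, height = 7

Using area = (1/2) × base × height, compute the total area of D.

(1/2)×4×7 + (1/2)×4×2 + (1/2)×7×2 + (1/2)×6×8 + (1/2)×5×7 = 66.5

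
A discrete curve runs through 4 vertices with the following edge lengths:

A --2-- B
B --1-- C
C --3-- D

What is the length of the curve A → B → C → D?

Arc length = 2 + 1 + 3 = 6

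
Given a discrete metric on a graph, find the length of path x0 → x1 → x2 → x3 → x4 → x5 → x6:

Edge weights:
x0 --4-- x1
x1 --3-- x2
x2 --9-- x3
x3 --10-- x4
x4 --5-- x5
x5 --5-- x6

Arc length = 4 + 3 + 9 + 10 + 5 + 5 = 36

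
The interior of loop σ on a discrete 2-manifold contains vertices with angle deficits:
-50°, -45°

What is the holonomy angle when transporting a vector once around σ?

Holonomy = total enclosed curvature = (-50°) + (-45°) = -95°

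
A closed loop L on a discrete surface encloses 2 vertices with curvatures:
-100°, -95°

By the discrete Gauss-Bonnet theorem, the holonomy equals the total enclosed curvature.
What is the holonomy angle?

Holonomy = total enclosed curvature = (-100°) + (-95°) = -195°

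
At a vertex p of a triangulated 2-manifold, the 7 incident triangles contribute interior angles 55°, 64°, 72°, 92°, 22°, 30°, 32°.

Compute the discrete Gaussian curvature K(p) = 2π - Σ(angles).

Sum of angles = 367°. K = 360° - 367° = -7° = -7π/180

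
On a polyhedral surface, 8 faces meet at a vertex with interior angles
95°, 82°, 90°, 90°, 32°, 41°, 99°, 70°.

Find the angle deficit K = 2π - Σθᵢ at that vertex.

Sum of angles = 599°. K = 360° - 599° = -239° = -239π/180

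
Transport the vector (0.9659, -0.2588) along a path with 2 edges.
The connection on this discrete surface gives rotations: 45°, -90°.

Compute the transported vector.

Total rotation: 45° + (-90°) = -45°. Final vector: (0.5000, -0.8660)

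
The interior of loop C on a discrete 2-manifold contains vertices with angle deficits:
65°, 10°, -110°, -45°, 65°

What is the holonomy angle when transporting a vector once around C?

Holonomy = total enclosed curvature = 65° + 10° + (-110°) + (-45°) + 65° = -15°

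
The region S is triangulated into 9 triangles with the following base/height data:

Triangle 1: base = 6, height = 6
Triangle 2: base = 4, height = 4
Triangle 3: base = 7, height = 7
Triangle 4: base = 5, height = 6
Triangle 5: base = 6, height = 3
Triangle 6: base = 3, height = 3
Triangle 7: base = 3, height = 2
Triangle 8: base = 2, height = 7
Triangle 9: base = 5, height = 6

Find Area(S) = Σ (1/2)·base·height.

(1/2)×6×6 + (1/2)×4×4 + (1/2)×7×7 + (1/2)×5×6 + (1/2)×6×3 + (1/2)×3×3 + (1/2)×3×2 + (1/2)×2×7 + (1/2)×5×6 = 104.0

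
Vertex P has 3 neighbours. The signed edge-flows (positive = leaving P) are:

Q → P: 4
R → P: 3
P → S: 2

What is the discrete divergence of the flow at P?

Divergence = sum of outgoing flows = (-4) + (-3) + 2 = -5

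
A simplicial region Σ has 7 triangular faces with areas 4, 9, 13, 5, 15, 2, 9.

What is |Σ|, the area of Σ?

4 + 9 + 13 + 5 + 15 + 2 + 9 = 57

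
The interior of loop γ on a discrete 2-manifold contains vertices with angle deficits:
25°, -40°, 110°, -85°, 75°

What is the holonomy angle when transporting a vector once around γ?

Holonomy = total enclosed curvature = 25° + (-40°) + 110° + (-85°) + 75° = 85°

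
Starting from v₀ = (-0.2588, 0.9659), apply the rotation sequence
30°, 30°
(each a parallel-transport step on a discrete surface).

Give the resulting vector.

Total rotation: 30° + 30° = 60°. Final vector: (-0.9659, 0.2588)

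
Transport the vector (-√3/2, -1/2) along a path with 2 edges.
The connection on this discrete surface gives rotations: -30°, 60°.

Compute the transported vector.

Total rotation: (-30°) + 60° = 30°. Final vector: (-0.5000, -0.8660)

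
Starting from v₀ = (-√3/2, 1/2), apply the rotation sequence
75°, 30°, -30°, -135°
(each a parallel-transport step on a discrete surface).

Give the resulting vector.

Total rotation: 75° + 30° + (-30°) + (-135°) = -60°. Final vector: (0, 1)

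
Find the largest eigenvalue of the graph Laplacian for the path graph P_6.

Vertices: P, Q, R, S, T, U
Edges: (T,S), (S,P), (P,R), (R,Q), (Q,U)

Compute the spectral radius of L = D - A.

The path graph P_n has Laplacian eigenvalues λ_k = 2 − 2cos(kπ/n), k = 0, 1, …, n−1. Here n = 6:
k=0: 2 − 2cos(0) = 0.0; k=1: 2 − 2cos(π/6) = 0.2679; k=2: 2 − 2cos(π/3) = 1.0; k=3: 2 − 2cos(π/2) = 2.0; k=4: 2 − 2cos(2π/3) = 3.0; k=5: 2 − 2cos(5π/6) = 3.7321.
Laplacian eigenvalues: [0.0, 0.2679, 1.0, 2.0, 3.0, 3.7321]. Largest eigenvalue (spectral radius) = 3.7321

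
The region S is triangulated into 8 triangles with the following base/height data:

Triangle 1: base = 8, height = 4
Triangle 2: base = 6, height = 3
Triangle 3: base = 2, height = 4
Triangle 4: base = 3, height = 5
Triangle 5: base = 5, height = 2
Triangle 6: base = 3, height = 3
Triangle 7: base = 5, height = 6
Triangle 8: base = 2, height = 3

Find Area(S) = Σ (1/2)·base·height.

(1/2)×8×4 + (1/2)×6×3 + (1/2)×2×4 + (1/2)×3×5 + (1/2)×5×2 + (1/2)×3×3 + (1/2)×5×6 + (1/2)×2×3 = 64.0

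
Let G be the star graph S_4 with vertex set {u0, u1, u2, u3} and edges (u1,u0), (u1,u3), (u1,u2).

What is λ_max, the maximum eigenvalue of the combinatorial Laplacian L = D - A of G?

The star S_4 is the complete bipartite graph K_{1,3} (one hub of degree 3, 3 leaves of degree 1). The Laplacian spectrum of K_{p,q} is 0, p (multiplicity q−1), q (multiplicity p−1), p+q. With p = 1, q = 3: 0 once, 1 with multiplicity 2, and 4 once. (Check: trace L = sum of degrees = 6 = 2·1 + 4.)
Laplacian eigenvalues: [0.0, 1.0, 1.0, 4.0]. Largest eigenvalue (spectral radius) = 4.0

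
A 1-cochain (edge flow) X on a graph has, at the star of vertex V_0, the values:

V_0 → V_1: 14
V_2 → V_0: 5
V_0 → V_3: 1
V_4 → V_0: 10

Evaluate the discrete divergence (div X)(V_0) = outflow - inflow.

Divergence = sum of outgoing flows = 14 + (-5) + 1 + (-10) = 0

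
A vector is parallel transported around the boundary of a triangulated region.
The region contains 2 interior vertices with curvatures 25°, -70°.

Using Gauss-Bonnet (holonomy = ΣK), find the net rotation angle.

Holonomy = total enclosed curvature = 25° + (-70°) = -45°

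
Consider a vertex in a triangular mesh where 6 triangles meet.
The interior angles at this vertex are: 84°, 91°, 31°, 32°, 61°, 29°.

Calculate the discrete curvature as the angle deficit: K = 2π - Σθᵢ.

Sum of angles = 328°. K = 360° - 328° = 32° = 8π/45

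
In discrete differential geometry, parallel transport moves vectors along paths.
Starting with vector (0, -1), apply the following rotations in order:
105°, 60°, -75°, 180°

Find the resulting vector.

Total rotation: 105° + 60° + (-75°) + 180° = 270° ≡ -90° (mod 360°). Final vector: (-1, 0)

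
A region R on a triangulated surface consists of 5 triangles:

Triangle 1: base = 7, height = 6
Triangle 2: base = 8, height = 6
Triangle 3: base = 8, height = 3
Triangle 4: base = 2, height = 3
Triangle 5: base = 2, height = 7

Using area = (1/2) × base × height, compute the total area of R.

(1/2)×7×6 + (1/2)×8×6 + (1/2)×8×3 + (1/2)×2×3 + (1/2)×2×7 = 67.0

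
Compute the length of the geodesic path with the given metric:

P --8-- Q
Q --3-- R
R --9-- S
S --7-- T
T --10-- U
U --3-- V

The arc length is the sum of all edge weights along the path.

Arc length = 8 + 3 + 9 + 7 + 10 + 3 = 40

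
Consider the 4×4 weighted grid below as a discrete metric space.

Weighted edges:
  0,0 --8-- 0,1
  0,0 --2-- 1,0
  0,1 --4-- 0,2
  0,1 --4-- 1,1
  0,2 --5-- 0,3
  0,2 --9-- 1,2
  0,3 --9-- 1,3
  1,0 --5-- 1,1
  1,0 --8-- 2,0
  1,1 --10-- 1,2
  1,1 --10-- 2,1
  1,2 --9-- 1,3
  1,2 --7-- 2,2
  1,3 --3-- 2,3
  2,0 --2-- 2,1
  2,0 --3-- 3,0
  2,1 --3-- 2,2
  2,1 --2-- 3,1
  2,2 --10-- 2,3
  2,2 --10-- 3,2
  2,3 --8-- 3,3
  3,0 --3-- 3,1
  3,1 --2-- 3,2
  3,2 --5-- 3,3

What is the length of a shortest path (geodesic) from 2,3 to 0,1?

Shortest path: 2,3 → 1,3 → 0,3 → 0,2 → 0,1, total weight = 21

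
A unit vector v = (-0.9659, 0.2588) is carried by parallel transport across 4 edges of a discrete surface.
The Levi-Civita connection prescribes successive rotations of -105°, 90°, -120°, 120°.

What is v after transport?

Total rotation: (-105°) + 90° + (-120°) + 120° = -15°. Final vector: (-0.8660, 0.5000)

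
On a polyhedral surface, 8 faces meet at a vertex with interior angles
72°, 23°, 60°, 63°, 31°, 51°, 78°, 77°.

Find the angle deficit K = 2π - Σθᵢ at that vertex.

Sum of angles = 455°. K = 360° - 455° = -95° = -19π/36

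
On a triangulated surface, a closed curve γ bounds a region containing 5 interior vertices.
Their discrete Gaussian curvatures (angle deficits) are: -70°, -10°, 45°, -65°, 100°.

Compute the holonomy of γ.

Holonomy = total enclosed curvature = (-70°) + (-10°) + 45° + (-65°) + 100° = 0°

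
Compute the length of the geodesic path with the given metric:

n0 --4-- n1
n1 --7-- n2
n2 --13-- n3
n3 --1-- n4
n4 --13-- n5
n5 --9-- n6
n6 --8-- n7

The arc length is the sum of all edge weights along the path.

Arc length = 4 + 7 + 13 + 1 + 13 + 9 + 8 = 55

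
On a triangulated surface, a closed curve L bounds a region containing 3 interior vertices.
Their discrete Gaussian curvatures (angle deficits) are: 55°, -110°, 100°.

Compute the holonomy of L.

Holonomy = total enclosed curvature = 55° + (-110°) + 100° = 45°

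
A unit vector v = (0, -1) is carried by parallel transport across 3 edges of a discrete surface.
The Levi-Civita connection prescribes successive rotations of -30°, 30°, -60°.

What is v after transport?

Total rotation: (-30°) + 30° + (-60°) = -60°. Final vector: (-0.8660, -0.5000)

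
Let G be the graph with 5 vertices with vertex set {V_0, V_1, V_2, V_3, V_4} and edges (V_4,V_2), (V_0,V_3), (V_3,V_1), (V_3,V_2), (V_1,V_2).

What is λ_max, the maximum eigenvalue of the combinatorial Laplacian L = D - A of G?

Degrees: deg(V_0) = 1, deg(V_1) = 2, deg(V_2) = 3, deg(V_3) = 3, deg(V_4) = 1.
L = D − A with rows/columns ordered (V_0, V_1, V_2, V_3, V_4):
  [ 1,  0,  0, -1,  0]
  [ 0,  2, -1, -1,  0]
  [ 0, -1,  3, -1, -1]
  [-1, -1, -1,  3,  0]
  [ 0,  0, -1,  0,  1]
Characteristic polynomial: det(λI − L) = λ(λ² − 5λ + 3)(λ² − 5λ + 5).
Roots: λ = 0; (λ² − 5λ + 3) = 0 ⇒ λ = (5 ± √13)/2 ≈ 0.6972, 4.3028; (λ² − 5λ + 5) = 0 ⇒ λ = (5 ± √5)/2 ≈ 1.382, 3.618.
(Check: the roots sum (with multiplicity) to 10, matching trace L = Σdeg = 2·5 = 10.)
Laplacian eigenvalues: [0.0, 0.6972, 1.382, 3.618, 4.3028]. Largest eigenvalue (spectral radius) = 4.3028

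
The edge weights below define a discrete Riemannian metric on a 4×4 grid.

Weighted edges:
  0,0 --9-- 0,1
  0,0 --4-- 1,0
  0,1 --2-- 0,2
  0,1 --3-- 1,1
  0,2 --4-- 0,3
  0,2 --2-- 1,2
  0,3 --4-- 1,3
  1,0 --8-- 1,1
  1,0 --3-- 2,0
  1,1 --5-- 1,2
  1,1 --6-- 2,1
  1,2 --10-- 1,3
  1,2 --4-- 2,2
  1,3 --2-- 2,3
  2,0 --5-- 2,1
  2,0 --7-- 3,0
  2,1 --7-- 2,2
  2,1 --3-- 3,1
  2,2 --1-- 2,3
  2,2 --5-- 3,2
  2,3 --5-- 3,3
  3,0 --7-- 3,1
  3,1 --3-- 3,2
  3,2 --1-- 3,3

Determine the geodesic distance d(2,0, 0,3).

Shortest path: 2,0 → 2,1 → 2,2 → 2,3 → 1,3 → 0,3, total weight = 19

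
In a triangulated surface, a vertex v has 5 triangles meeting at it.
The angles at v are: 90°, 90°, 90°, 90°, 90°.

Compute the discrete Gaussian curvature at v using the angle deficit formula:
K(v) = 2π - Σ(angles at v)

Sum of angles = 450°. K = 360° - 450° = -90°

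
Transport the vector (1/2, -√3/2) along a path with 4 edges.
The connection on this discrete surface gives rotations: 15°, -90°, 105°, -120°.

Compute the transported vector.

Total rotation: 15° + (-90°) + 105° + (-120°) = -90°. Final vector: (-0.8660, -0.5000)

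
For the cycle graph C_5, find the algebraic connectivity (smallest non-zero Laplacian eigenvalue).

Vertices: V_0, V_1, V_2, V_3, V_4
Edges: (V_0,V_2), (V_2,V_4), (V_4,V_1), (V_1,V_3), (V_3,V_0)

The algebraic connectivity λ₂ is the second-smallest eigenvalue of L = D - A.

The cycle graph C_n has Laplacian eigenvalues λ_k = 2 − 2cos(2πk/n), k = 0, 1, …, n−1. Here n = 5:
k=0: 2 − 2cos(0) = 0.0; k=1: 2 − 2cos(2π/5) = 1.382; k=2: 2 − 2cos(4π/5) = 3.618; k=3: 2 − 2cos(6π/5) = 3.618; k=4: 2 − 2cos(8π/5) = 1.382.
Laplacian eigenvalues: [0.0, 1.382, 1.382, 3.618, 3.618]. Algebraic connectivity (smallest non-zero eigenvalue) = 1.382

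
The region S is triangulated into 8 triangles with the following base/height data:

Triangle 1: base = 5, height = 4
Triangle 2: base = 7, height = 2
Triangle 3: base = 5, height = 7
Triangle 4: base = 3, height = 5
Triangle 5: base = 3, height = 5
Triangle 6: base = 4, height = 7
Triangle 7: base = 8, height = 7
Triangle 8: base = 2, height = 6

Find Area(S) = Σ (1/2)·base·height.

(1/2)×5×4 + (1/2)×7×2 + (1/2)×5×7 + (1/2)×3×5 + (1/2)×3×5 + (1/2)×4×7 + (1/2)×8×7 + (1/2)×2×6 = 97.5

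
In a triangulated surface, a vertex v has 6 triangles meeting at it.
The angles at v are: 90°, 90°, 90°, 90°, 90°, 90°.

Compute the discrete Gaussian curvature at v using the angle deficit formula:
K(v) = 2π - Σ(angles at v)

Sum of angles = 540°. K = 360° - 540° = -180° = -π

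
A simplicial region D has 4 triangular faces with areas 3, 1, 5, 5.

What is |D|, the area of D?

3 + 1 + 5 + 5 = 14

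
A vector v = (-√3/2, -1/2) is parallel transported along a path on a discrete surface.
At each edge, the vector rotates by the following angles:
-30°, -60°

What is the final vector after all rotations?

Total rotation: (-30°) + (-60°) = -90°. Final vector: (-0.5000, 0.8660)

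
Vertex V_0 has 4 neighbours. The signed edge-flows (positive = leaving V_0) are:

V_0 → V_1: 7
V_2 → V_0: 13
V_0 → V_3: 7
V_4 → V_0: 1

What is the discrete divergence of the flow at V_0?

Divergence = sum of outgoing flows = 7 + (-13) + 7 + (-1) = 0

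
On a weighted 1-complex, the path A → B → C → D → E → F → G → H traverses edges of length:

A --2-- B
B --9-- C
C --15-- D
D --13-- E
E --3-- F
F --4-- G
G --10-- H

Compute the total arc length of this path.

Arc length = 2 + 9 + 15 + 13 + 3 + 4 + 10 = 56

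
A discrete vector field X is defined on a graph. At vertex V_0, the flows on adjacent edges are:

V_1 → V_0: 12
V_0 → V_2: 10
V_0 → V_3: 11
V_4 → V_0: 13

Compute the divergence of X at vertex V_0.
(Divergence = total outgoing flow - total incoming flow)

Divergence = sum of outgoing flows = (-12) + 10 + 11 + (-13) = -4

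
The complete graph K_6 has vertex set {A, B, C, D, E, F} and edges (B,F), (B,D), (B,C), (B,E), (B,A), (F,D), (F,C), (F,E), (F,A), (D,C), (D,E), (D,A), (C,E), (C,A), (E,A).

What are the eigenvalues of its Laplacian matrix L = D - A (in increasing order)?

For the complete graph K_n, L = nI − J (J = all-ones matrix). J has eigenvalues n (once, eigenvector 𝟙) and 0 (multiplicity n−1), so L has eigenvalues 0 (once) and n (multiplicity n−1). Here n = 6: eigenvalue 0 once and 6 with multiplicity 5.
Laplacian eigenvalues (increasing order): [0.0, 6.0, 6.0, 6.0, 6.0, 6.0]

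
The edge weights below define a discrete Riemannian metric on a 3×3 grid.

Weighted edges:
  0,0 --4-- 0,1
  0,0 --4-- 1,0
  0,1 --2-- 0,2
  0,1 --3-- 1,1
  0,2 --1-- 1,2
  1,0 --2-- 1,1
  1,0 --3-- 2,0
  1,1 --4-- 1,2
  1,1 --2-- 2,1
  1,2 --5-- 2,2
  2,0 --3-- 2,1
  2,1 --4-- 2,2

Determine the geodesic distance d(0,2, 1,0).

Shortest path: 0,2 → 1,2 → 1,1 → 1,0, total weight = 7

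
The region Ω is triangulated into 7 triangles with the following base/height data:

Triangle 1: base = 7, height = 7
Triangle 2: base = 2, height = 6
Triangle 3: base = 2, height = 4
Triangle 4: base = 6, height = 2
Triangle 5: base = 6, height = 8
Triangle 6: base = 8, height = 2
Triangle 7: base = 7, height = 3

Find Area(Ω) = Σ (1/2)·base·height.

(1/2)×7×7 + (1/2)×2×6 + (1/2)×2×4 + (1/2)×6×2 + (1/2)×6×8 + (1/2)×8×2 + (1/2)×7×3 = 83.0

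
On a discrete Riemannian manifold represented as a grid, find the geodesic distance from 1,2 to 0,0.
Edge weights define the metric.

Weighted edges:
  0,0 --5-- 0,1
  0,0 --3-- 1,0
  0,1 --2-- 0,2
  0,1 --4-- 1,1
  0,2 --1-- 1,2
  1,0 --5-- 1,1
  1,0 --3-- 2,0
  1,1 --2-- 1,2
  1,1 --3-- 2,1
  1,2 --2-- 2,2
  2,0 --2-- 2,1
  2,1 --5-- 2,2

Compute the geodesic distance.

Shortest path: 1,2 → 0,2 → 0,1 → 0,0, total weight = 8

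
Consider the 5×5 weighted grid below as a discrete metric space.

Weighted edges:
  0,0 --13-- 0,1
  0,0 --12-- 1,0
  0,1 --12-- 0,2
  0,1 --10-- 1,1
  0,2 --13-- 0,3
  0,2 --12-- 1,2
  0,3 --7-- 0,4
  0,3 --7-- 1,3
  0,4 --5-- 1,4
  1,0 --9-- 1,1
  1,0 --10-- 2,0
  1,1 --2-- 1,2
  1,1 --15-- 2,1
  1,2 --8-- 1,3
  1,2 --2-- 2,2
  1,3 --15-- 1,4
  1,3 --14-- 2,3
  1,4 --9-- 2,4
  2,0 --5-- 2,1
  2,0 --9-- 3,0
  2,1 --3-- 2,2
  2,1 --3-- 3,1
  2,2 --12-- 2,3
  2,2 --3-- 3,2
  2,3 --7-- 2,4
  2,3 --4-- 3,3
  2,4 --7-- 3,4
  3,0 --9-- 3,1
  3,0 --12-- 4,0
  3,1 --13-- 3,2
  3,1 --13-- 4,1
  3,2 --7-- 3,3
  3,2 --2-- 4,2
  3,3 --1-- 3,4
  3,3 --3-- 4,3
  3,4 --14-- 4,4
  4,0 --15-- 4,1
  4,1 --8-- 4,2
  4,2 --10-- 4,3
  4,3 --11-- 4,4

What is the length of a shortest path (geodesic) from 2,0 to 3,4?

Shortest path: 2,0 → 2,1 → 2,2 → 3,2 → 3,3 → 3,4, total weight = 19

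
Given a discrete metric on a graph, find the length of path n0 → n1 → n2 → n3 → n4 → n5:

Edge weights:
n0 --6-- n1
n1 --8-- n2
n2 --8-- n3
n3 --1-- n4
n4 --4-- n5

Arc length = 6 + 8 + 8 + 1 + 4 = 27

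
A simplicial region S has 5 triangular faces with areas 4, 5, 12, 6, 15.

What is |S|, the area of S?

4 + 5 + 12 + 6 + 15 = 42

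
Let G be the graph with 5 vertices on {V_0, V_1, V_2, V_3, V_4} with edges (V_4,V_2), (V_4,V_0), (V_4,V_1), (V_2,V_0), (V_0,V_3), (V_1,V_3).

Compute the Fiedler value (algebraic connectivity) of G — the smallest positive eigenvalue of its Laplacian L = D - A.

Degrees: deg(V_0) = 3, deg(V_1) = 2, deg(V_2) = 2, deg(V_3) = 2, deg(V_4) = 3.
L = D − A with rows/columns ordered (V_0, V_1, V_2, V_3, V_4):
  [ 3,  0, -1, -1, -1]
  [ 0,  2,  0, -1, -1]
  [-1,  0,  2,  0, -1]
  [-1, -1,  0,  2,  0]
  [-1, -1, -1,  0,  3]
Characteristic polynomial: det(λI − L) = λ(λ² − 5λ + 5)(λ² − 7λ + 11).
Roots: λ = 0; (λ² − 5λ + 5) = 0 ⇒ λ = (5 ± √5)/2 ≈ 1.382, 3.618; (λ² − 7λ + 11) = 0 ⇒ λ = (7 ± √5)/2 ≈ 2.382, 4.618.
(Check: the roots sum (with multiplicity) to 12, matching trace L = Σdeg = 2·6 = 12.)
Laplacian eigenvalues: [0.0, 1.382, 2.382, 3.618, 4.618]. Algebraic connectivity (smallest non-zero eigenvalue) = 1.382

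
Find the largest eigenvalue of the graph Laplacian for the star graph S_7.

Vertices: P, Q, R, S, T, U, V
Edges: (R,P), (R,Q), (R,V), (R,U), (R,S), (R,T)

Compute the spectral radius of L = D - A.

The star S_7 is the complete bipartite graph K_{1,6} (one hub of degree 6, 6 leaves of degree 1). The Laplacian spectrum of K_{p,q} is 0, p (multiplicity q−1), q (multiplicity p−1), p+q. With p = 1, q = 6: 0 once, 1 with multiplicity 5, and 7 once. (Check: trace L = sum of degrees = 12 = 5·1 + 7.)
Laplacian eigenvalues: [0.0, 1.0, 1.0, 1.0, 1.0, 1.0, 7.0]. Largest eigenvalue (spectral radius) = 7.0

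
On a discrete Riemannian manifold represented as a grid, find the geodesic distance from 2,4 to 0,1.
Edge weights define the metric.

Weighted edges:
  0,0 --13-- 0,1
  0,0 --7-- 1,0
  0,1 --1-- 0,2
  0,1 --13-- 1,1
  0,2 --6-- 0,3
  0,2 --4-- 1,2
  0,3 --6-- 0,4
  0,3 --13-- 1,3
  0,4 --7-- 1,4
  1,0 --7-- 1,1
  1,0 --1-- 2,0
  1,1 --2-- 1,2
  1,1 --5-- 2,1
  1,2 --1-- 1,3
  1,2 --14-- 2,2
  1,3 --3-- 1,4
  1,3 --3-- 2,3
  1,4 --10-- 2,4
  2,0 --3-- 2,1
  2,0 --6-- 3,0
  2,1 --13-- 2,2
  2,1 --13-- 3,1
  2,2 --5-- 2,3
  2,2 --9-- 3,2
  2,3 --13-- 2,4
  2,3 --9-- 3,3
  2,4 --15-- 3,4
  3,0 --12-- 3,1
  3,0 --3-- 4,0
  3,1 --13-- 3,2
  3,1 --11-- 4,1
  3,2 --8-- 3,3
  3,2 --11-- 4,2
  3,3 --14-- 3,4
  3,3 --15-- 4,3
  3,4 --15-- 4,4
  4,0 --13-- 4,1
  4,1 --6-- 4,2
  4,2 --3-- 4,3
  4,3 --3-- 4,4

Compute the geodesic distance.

Shortest path: 2,4 → 1,4 → 1,3 → 1,2 → 0,2 → 0,1, total weight = 19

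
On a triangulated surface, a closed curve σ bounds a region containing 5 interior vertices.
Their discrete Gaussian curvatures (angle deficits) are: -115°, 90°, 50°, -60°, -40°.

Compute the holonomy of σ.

Holonomy = total enclosed curvature = (-115°) + 90° + 50° + (-60°) + (-40°) = -75°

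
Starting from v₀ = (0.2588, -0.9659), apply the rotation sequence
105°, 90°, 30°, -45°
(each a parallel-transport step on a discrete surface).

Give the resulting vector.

Total rotation: 105° + 90° + 30° + (-45°) = 180°. Final vector: (-0.2588, 0.9659)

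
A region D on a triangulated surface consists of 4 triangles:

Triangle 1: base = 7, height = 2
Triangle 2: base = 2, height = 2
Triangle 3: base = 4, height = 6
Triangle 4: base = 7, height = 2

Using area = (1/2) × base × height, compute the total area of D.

(1/2)×7×2 + (1/2)×2×2 + (1/2)×4×6 + (1/2)×7×2 = 28.0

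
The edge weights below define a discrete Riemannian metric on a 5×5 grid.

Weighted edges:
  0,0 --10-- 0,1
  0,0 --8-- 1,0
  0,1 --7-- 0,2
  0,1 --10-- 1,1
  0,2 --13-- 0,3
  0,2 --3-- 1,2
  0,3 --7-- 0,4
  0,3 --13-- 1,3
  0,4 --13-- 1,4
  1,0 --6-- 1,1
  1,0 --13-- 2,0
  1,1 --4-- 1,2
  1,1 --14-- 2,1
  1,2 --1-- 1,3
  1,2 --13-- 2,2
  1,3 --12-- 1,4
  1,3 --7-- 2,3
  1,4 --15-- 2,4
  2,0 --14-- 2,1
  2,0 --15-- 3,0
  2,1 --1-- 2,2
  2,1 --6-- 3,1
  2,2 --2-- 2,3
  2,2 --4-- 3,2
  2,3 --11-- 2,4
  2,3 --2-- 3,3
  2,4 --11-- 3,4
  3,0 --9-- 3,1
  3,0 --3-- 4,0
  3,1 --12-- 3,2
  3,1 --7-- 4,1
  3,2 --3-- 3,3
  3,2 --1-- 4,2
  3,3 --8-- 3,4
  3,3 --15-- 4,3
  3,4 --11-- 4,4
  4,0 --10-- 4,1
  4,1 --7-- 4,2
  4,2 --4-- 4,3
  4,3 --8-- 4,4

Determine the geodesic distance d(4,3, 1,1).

Shortest path: 4,3 → 4,2 → 3,2 → 3,3 → 2,3 → 1,3 → 1,2 → 1,1, total weight = 22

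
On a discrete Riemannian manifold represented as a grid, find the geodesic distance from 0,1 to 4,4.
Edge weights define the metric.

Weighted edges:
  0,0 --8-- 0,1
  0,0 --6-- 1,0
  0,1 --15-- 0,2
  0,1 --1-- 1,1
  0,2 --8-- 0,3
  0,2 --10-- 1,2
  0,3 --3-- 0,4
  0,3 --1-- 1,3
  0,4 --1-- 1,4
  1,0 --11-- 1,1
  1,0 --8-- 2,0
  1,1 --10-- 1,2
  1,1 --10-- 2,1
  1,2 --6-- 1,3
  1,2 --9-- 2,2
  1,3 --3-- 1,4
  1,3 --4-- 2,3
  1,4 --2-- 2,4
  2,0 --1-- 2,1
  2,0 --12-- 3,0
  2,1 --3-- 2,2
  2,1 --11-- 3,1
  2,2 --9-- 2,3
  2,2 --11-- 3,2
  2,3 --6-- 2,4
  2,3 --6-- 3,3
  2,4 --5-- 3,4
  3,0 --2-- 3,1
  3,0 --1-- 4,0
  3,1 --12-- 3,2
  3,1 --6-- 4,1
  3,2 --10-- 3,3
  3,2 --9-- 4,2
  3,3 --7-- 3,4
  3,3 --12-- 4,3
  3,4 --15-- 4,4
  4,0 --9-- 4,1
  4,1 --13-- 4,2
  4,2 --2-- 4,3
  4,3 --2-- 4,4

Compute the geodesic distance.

Shortest path: 0,1 → 1,1 → 2,1 → 2,2 → 3,2 → 4,2 → 4,3 → 4,4, total weight = 38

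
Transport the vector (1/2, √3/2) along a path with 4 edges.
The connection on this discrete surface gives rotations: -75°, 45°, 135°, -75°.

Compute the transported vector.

Total rotation: (-75°) + 45° + 135° + (-75°) = 30°. Final vector: (0, 1)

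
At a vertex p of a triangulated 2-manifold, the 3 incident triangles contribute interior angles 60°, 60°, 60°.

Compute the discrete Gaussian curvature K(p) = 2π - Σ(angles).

Sum of angles = 180°. K = 360° - 180° = 180° = π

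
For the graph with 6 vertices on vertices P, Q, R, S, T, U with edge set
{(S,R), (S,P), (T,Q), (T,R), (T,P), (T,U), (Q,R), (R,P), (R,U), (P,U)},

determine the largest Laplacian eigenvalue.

Degrees: deg(P) = 4, deg(Q) = 2, deg(R) = 5, deg(S) = 2, deg(T) = 4, deg(U) = 3.
L = D − A with rows/columns ordered (P, Q, R, S, T, U):
  [ 4,  0, -1, -1, -1, -1]
  [ 0,  2, -1,  0, -1,  0]
  [-1, -1,  5, -1, -1, -1]
  [-1,  0, -1,  2,  0,  0]
  [-1, -1, -1,  0,  4, -1]
  [-1,  0, -1,  0, -1,  3]
Characteristic polynomial: det(λI − L) = λ(λ² − 7λ + 9)(λ² − 7λ + 11)(λ − 6).
Roots: λ = 0; (λ² − 7λ + 9) = 0 ⇒ λ = (7 ± √13)/2 ≈ 1.6972, 5.3028; (λ² − 7λ + 11) = 0 ⇒ λ = (7 ± √5)/2 ≈ 2.382, 4.618; (λ − 6) = 0 ⇒ λ = 6.
(Check: the roots sum (with multiplicity) to 20, matching trace L = Σdeg = 2·10 = 20.)
Laplacian eigenvalues: [0.0, 1.6972, 2.382, 4.618, 5.3028, 6.0]. Largest eigenvalue (spectral radius) = 6.0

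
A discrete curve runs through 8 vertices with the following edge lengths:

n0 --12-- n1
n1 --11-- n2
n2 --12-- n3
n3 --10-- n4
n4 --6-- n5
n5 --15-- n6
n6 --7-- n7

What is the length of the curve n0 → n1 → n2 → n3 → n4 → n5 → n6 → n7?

Arc length = 12 + 11 + 12 + 10 + 6 + 15 + 7 = 73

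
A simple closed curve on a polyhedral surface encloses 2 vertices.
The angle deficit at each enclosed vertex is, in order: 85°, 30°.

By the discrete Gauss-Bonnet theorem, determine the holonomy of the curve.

Holonomy = total enclosed curvature = 85° + 30° = 115°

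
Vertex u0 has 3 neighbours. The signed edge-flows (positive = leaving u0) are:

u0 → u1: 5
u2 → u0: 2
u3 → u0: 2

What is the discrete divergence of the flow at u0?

Divergence = sum of outgoing flows = 5 + (-2) + (-2) = 1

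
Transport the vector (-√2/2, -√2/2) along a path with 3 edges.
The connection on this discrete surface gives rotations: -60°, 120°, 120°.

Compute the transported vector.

Total rotation: (-60°) + 120° + 120° = 180°. Final vector: (0.7071, 0.7071)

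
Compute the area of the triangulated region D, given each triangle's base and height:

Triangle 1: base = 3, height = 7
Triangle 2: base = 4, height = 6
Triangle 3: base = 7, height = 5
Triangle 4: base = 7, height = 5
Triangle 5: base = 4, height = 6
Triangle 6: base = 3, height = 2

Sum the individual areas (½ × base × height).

(1/2)×3×7 + (1/2)×4×6 + (1/2)×7×5 + (1/2)×7×5 + (1/2)×4×6 + (1/2)×3×2 = 72.5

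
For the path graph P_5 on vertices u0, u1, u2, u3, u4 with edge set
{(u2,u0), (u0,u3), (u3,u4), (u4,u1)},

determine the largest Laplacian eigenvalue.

The path graph P_n has Laplacian eigenvalues λ_k = 2 − 2cos(kπ/n), k = 0, 1, …, n−1. Here n = 5:
k=0: 2 − 2cos(0) = 0.0; k=1: 2 − 2cos(π/5) = 0.382; k=2: 2 − 2cos(2π/5) = 1.382; k=3: 2 − 2cos(3π/5) = 2.618; k=4: 2 − 2cos(4π/5) = 3.618.
Laplacian eigenvalues: [0.0, 0.382, 1.382, 2.618, 3.618]. Largest eigenvalue (spectral radius) = 3.618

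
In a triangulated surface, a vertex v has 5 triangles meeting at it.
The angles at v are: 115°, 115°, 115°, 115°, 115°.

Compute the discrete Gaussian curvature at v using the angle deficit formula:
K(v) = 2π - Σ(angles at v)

Sum of angles = 575°. K = 360° - 575° = -215°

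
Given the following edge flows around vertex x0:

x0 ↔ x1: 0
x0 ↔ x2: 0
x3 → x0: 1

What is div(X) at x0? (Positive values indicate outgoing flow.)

Divergence = sum of outgoing flows = 0 + 0 + (-1) = -1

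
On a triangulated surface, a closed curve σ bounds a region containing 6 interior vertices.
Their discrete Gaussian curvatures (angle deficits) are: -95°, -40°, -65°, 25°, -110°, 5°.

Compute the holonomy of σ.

Holonomy = total enclosed curvature = (-95°) + (-40°) + (-65°) + 25° + (-110°) + 5° = -280°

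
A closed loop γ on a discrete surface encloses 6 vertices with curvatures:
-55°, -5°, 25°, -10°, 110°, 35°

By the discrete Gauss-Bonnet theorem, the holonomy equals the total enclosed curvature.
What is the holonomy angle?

Holonomy = total enclosed curvature = (-55°) + (-5°) + 25° + (-10°) + 110° + 35° = 100°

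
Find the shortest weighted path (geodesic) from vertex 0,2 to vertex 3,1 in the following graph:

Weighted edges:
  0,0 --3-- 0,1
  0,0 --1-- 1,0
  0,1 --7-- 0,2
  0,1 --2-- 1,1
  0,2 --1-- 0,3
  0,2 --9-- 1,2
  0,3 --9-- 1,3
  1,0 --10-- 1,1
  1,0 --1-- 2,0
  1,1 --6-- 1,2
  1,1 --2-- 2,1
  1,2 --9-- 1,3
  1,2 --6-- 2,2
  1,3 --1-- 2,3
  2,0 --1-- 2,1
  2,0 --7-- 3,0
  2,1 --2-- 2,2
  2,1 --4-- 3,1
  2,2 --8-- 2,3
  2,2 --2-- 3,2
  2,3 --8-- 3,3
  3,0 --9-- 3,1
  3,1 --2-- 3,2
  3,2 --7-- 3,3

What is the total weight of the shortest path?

Shortest path: 0,2 → 0,1 → 1,1 → 2,1 → 3,1, total weight = 15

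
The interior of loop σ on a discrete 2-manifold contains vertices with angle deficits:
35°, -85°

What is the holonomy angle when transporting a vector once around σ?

Holonomy = total enclosed curvature = 35° + (-85°) = -50°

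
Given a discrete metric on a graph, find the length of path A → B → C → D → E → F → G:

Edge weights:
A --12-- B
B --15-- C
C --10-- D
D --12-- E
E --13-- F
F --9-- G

Arc length = 12 + 15 + 10 + 12 + 13 + 9 = 71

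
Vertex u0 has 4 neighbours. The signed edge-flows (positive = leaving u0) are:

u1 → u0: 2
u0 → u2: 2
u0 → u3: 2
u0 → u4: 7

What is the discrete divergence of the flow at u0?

Divergence = sum of outgoing flows = (-2) + 2 + 2 + 7 = 9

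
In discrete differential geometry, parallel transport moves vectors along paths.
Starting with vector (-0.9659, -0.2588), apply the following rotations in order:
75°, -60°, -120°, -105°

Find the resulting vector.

Total rotation: 75° + (-60°) + (-120°) + (-105°) = -210° ≡ 150° (mod 360°). Final vector: (0.9659, -0.2588)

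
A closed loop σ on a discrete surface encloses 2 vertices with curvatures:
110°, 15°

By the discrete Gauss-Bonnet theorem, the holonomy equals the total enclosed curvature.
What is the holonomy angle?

Holonomy = total enclosed curvature = 110° + 15° = 125°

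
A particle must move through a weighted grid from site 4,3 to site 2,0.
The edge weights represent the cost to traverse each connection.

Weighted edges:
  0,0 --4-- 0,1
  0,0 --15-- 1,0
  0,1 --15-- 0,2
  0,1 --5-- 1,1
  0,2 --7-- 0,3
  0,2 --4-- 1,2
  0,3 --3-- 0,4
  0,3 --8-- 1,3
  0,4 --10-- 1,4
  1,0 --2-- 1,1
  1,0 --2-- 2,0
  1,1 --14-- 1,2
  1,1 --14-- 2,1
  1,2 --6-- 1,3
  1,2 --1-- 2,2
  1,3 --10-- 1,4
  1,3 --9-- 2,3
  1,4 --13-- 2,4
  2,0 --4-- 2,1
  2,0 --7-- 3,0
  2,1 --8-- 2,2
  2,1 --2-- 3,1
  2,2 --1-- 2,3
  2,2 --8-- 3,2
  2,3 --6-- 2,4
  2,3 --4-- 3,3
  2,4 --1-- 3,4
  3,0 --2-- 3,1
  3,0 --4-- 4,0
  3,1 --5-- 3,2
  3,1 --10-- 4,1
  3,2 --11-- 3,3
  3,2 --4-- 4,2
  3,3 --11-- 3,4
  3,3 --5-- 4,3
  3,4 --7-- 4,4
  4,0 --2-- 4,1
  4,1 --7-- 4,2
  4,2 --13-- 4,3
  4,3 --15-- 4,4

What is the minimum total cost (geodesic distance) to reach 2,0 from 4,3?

Shortest path: 4,3 → 3,3 → 2,3 → 2,2 → 2,1 → 2,0, total weight = 22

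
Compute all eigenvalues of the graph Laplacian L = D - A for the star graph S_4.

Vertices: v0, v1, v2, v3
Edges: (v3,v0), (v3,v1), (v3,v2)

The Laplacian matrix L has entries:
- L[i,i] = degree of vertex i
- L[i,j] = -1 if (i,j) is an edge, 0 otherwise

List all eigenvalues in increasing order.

The star S_4 is the complete bipartite graph K_{1,3} (one hub of degree 3, 3 leaves of degree 1). The Laplacian spectrum of K_{p,q} is 0, p (multiplicity q−1), q (multiplicity p−1), p+q. With p = 1, q = 3: 0 once, 1 with multiplicity 2, and 4 once. (Check: trace L = sum of degrees = 6 = 2·1 + 4.)
Laplacian eigenvalues (increasing order): [0.0, 1.0, 1.0, 4.0]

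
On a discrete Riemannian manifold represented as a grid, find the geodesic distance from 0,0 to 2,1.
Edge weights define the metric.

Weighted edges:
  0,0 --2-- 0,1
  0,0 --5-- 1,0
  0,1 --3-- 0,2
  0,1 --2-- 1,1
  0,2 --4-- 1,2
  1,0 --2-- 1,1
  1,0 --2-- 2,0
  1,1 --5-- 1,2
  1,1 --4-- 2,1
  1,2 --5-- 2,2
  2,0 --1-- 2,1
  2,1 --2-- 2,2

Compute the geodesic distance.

Shortest path: 0,0 → 0,1 → 1,1 → 2,1, total weight = 8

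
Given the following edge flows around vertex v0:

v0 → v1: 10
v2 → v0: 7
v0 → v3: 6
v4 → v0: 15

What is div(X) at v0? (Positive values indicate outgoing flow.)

Divergence = sum of outgoing flows = 10 + (-7) + 6 + (-15) = -6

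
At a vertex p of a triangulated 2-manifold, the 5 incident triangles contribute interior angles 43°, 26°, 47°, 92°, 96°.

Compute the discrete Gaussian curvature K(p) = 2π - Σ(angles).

Sum of angles = 304°. K = 360° - 304° = 56° = 14π/45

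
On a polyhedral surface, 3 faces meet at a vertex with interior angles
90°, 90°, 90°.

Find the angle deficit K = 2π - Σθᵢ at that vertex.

Sum of angles = 270°. K = 360° - 270° = 90° = π/2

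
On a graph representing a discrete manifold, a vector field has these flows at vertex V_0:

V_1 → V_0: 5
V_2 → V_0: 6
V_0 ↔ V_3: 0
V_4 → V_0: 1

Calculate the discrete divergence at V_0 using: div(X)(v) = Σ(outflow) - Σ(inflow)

Divergence = sum of outgoing flows = (-5) + (-6) + 0 + (-1) = -12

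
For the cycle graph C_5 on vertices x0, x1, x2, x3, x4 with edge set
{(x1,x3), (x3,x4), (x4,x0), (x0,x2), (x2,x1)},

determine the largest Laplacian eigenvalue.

The cycle graph C_n has Laplacian eigenvalues λ_k = 2 − 2cos(2πk/n), k = 0, 1, …, n−1. Here n = 5:
k=0: 2 − 2cos(0) = 0.0; k=1: 2 − 2cos(2π/5) = 1.382; k=2: 2 − 2cos(4π/5) = 3.618; k=3: 2 − 2cos(6π/5) = 3.618; k=4: 2 − 2cos(8π/5) = 1.382.
Laplacian eigenvalues: [0.0, 1.382, 1.382, 3.618, 3.618]. Largest eigenvalue (spectral radius) = 3.618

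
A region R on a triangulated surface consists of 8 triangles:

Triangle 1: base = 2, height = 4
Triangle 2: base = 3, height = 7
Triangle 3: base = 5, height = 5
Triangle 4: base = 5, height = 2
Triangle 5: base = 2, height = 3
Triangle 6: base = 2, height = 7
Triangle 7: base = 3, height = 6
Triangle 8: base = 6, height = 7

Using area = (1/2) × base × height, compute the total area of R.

(1/2)×2×4 + (1/2)×3×7 + (1/2)×5×5 + (1/2)×5×2 + (1/2)×2×3 + (1/2)×2×7 + (1/2)×3×6 + (1/2)×6×7 = 72.0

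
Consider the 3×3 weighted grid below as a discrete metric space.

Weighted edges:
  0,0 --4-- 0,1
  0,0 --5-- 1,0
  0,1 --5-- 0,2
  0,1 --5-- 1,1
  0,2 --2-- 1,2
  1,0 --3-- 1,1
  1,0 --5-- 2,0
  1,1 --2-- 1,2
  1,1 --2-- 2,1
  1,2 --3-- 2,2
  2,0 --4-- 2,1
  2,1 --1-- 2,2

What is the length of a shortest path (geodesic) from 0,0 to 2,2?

Shortest path: 0,0 → 1,0 → 1,1 → 2,1 → 2,2, total weight = 11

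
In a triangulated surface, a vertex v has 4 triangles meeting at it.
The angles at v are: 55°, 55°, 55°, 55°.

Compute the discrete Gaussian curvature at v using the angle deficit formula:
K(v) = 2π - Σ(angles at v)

Sum of angles = 220°. K = 360° - 220° = 140°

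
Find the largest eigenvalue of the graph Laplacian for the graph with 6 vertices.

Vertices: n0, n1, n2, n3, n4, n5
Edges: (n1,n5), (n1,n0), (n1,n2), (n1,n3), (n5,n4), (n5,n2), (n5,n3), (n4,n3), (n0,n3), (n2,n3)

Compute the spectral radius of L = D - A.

Degrees: deg(n0) = 2, deg(n1) = 4, deg(n2) = 3, deg(n3) = 5, deg(n4) = 2, deg(n5) = 4.
L = D − A with rows/columns ordered (n0, n1, n2, n3, n4, n5):
  [ 2, -1,  0, -1,  0,  0]
  [-1,  4, -1, -1,  0, -1]
  [ 0, -1,  3, -1,  0, -1]
  [-1, -1, -1,  5, -1, -1]
  [ 0,  0,  0, -1,  2, -1]
  [ 0, -1, -1, -1, -1,  4]
Characteristic polynomial: det(λI − L) = λ(λ² − 7λ + 9)(λ² − 7λ + 11)(λ − 6).
Roots: λ = 0; (λ² − 7λ + 9) = 0 ⇒ λ = (7 ± √13)/2 ≈ 1.6972, 5.3028; (λ² − 7λ + 11) = 0 ⇒ λ = (7 ± √5)/2 ≈ 2.382, 4.618; (λ − 6) = 0 ⇒ λ = 6.
(Check: the roots sum (with multiplicity) to 20, matching trace L = Σdeg = 2·10 = 20.)
Laplacian eigenvalues: [0.0, 1.6972, 2.382, 4.618, 5.3028, 6.0]. Largest eigenvalue (spectral radius) = 6.0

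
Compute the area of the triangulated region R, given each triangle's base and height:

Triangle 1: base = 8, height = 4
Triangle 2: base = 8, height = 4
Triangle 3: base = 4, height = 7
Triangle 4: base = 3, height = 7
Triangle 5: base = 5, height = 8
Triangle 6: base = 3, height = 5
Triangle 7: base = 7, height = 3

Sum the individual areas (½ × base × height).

(1/2)×8×4 + (1/2)×8×4 + (1/2)×4×7 + (1/2)×3×7 + (1/2)×5×8 + (1/2)×3×5 + (1/2)×7×3 = 94.5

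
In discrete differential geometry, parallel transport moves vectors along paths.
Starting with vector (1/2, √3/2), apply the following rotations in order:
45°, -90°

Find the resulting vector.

Total rotation: 45° + (-90°) = -45°. Final vector: (0.9659, 0.2588)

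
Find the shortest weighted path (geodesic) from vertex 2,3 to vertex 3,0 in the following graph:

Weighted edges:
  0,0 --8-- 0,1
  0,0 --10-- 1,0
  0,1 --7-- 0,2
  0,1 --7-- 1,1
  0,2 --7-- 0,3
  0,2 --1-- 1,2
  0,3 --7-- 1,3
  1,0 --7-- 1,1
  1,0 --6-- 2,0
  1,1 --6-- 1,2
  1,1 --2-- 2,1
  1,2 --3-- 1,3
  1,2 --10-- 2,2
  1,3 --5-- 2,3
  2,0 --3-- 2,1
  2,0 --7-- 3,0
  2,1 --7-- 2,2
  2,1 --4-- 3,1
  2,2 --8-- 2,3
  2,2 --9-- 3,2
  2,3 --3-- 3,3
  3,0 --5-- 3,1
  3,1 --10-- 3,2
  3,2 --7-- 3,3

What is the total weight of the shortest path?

Shortest path: 2,3 → 2,2 → 2,1 → 3,1 → 3,0, total weight = 24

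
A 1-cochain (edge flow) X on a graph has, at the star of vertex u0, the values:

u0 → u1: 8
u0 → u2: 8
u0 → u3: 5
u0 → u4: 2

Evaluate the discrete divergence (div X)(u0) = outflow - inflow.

Divergence = sum of outgoing flows = 8 + 8 + 5 + 2 = 23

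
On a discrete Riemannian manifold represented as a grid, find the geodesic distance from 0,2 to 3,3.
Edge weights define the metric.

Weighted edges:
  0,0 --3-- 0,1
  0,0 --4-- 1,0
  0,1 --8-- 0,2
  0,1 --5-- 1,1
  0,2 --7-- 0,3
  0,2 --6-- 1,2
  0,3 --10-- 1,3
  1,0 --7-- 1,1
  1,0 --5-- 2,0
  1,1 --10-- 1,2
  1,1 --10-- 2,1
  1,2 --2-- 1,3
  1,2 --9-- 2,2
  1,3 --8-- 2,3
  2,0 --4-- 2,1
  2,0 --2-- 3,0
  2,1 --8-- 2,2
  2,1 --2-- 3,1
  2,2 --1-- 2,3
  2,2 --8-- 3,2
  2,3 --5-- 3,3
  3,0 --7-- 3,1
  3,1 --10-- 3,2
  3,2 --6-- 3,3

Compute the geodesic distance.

Shortest path: 0,2 → 1,2 → 1,3 → 2,3 → 3,3, total weight = 21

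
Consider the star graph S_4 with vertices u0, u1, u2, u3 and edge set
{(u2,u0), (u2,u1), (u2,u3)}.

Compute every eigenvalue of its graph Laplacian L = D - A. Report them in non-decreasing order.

The star S_4 is the complete bipartite graph K_{1,3} (one hub of degree 3, 3 leaves of degree 1). The Laplacian spectrum of K_{p,q} is 0, p (multiplicity q−1), q (multiplicity p−1), p+q. With p = 1, q = 3: 0 once, 1 with multiplicity 2, and 4 once. (Check: trace L = sum of degrees = 6 = 2·1 + 4.)
Laplacian eigenvalues (increasing order): [0.0, 1.0, 1.0, 4.0]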